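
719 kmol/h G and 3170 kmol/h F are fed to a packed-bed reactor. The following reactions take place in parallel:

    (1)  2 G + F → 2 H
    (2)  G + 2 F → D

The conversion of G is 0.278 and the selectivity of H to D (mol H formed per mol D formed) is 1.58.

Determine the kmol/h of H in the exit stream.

Conversion of G: G consumed = 0.278 × 719 = 199.9 kmol/h = 2ξ₁ + 1ξ₂.
Selectivity: 2ξ₁ / (1ξ₂) = 1.58 → ξ₁ = 0.79 ξ₂.
Substitute: (2·0.79 + 1) ξ₂ = 199.9 → ξ₂ = 77.47 kmol/h, ξ₁ = 61.2 kmol/h.
Outlet amounts (n = n₀ + Σ ν·ξ):
  G: 719 − 2(61.2) − 1(77.47) = 519.1
  F: 3170 − 1(61.2) − 2(77.47) = 2954
  H: 0 + 2(61.2) = 122.4
  D: 0 + 1(77.47) = 77.47

122 kmol/h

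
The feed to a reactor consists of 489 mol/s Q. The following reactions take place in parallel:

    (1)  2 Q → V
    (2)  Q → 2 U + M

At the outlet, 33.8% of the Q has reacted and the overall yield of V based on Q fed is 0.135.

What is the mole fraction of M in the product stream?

Yield of V: 1ξ₁ / 489 = 0.135 → ξ₁ = 66.02 mol/s.
Conversion of Q: 2ξ₁ + 1ξ₂ = 0.338 × 489 = 165.3 → ξ₂ = 33.25 mol/s.
Outlet amounts (n = n₀ + Σ ν·ξ):
  Q: 489 − 2(66.02) − 1(33.25) = 323.7
  V: 0 + 1(66.02) = 66.02
  U: 0 + 2(33.25) = 66.5
  M: 0 + 1(33.25) = 33.25
Total out = 489.5 mol/s; y_M = 33.25 / 489.5 = 0.06793.

0.0679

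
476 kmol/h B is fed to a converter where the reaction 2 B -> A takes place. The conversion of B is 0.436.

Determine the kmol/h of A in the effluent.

B reacted = 0.436 × 476 = 207.5 kmol/h; ν_B = −2, so ξ = 207.5/2 = 103.8 kmol/h.
Outlet amounts (n = n₀ + ν ξ):
  B: 476 − 2(103.8) = 268.5
  A: 0 + 1(103.8) = 103.8

104 kmol/h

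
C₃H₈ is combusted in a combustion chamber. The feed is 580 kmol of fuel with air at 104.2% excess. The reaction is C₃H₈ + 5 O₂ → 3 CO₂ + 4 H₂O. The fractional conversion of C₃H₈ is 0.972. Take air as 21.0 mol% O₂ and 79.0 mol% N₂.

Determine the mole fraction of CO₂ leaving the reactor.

0.0576

Stoichiometric O₂ = 5 × 580 = 2900 kmol; O₂ fed = 2900 × 2.042 = 5922 kmol.
N₂ fed = 5922 × 79/21 = 22280 kmol.
Fuel reacted = 0.972 × 580 → ξ = 563.8 kmol.
Outlet (n = n₀ + ν ξ):
  C₃H₈: 580 − 1(563.8) = 16.24
  O₂: 5922 − 5(563.8) = 3103
  N₂: 22280 (inert)
  CO₂: 0 + 3(563.8) = 1691
  H₂O: 0 + 4(563.8) = 2255
Total out = 29340 kmol; y_CO₂ = 1691 / 29340 = 0.05764.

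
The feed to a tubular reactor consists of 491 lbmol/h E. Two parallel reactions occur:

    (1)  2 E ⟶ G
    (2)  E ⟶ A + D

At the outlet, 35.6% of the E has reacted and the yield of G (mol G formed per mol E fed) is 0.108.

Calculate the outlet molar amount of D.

Yield of G: 1ξ₁ / 491 = 0.108 → ξ₁ = 53.03 lbmol/h.
Conversion of E: 2ξ₁ + 1ξ₂ = 0.356 × 491 = 174.8 → ξ₂ = 68.74 lbmol/h.
Outlet amounts (n = n₀ + Σ ν·ξ):
  E: 491 − 2(53.03) − 1(68.74) = 316.2
  G: 0 + 1(53.03) = 53.03
  A: 0 + 1(68.74) = 68.74
  D: 0 + 1(68.74) = 68.74

68.7 lbmol/h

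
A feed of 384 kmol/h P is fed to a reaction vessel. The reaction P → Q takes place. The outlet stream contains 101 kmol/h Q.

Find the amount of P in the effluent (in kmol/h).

For Q: n = n₀ + 1ξ → 101 = 0 + 1ξ, giving ξ = 101 kmol/h.
Outlet amounts (n = n₀ + ν ξ):
  P: 384 − 1(101) = 283
  Q: 0 + 1(101) = 101

283 kmol/h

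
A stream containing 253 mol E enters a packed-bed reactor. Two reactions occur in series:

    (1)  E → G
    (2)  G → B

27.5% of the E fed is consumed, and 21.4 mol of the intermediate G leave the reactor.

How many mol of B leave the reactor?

Conversion of E: E consumed = 1ξ₁ = 0.275 × 253 → ξ₁ = 69.58 mol.
G balance: n_G = 0 + 1ξ₁ − 1ξ₂ = 21.4 → ξ₂ = (1·69.58 − 21.4)/1 = 48.18 mol.
Outlet amounts (n = n₀ + Σ ν·ξ):
  E: 253 − 1(69.58) = 183.4
  G: 0 + 1(69.58) − 1(48.18) = 21.4
  B: 0 + 1(48.18) = 48.18

48.2 mol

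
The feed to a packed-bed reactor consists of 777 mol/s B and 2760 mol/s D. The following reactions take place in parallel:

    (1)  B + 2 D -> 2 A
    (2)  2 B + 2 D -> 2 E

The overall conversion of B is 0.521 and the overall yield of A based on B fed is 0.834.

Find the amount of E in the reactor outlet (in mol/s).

80.8 mol/s

Yield of A: 2ξ₁ / 777 = 0.834 → ξ₁ = 324 mol/s.
Conversion of B: 1ξ₁ + 2ξ₂ = 0.521 × 777 = 404.8 → ξ₂ = 40.4 mol/s.
Outlet amounts (n = n₀ + Σ ν·ξ):
  B: 777 − 1(324) − 2(40.4) = 372.2
  D: 2760 − 2(324) − 2(40.4) = 2031
  A: 0 + 2(324) = 648
  E: 0 + 2(40.4) = 80.81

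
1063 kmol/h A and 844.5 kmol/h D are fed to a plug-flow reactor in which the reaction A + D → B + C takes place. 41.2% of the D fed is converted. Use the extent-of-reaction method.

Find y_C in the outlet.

0.182

D reacted = 0.412 × 844.5 = 347.9 kmol/h; ν_D = −1, so ξ = 347.9/1 = 347.9 kmol/h.
Outlet amounts (n = n₀ + ν ξ):
  A: 1063 − 1(347.9) = 715.1
  D: 844.5 − 1(347.9) = 496.6
  B: 0 + 1(347.9) = 347.9
  C: 0 + 1(347.9) = 347.9
Total out = 1908 kmol/h; y_C = 347.9 / 1908 = 0.1824.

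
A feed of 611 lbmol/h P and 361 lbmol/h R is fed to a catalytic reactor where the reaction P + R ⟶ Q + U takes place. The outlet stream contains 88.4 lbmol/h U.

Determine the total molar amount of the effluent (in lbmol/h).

For U: n = n₀ + 1ξ → 88.4 = 0 + 1ξ, giving ξ = 88.4 lbmol/h.
Outlet amounts (n = n₀ + ν ξ):
  P: 611 − 1(88.4) = 522.6
  R: 361 − 1(88.4) = 272.6
  Q: 0 + 1(88.4) = 88.4
  U: 0 + 1(88.4) = 88.4
Total out = 522.6 + 272.6 + 88.4 + 88.4 = 972 lbmol/h.

972 lbmol/h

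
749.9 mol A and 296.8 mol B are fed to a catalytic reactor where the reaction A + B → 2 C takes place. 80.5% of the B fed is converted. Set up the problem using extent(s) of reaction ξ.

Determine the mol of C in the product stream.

478 mol

B reacted = 0.805 × 296.8 = 238.9 mol; ν_B = −1, so ξ = 238.9/1 = 238.9 mol.
Outlet amounts (n = n₀ + ν ξ):
  A: 749.9 − 1(238.9) = 511
  B: 296.8 − 1(238.9) = 57.88
  C: 0 + 2(238.9) = 477.8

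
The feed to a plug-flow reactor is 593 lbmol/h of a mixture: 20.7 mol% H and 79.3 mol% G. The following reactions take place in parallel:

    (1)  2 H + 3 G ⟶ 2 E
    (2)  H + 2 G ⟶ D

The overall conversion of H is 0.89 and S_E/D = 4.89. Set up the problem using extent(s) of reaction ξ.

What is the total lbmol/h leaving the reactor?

Conversion of H: H consumed = 0.89 × 122.8 = 109.2 lbmol/h = 2ξ₁ + 1ξ₂.
Selectivity: 2ξ₁ / (1ξ₂) = 4.89 → ξ₁ = 2.445 ξ₂.
Substitute: (2·2.445 + 1) ξ₂ = 109.2 → ξ₂ = 18.55 lbmol/h, ξ₁ = 45.35 lbmol/h.
Outlet amounts (n = n₀ + Σ ν·ξ):
  H: 122.8 − 2(45.35) − 1(18.55) = 13.5
  G: 470.2 − 3(45.35) − 2(18.55) = 297.1
  E: 0 + 2(45.35) = 90.7
  D: 0 + 1(18.55) = 18.55
Total out = 13.5 + 297.1 + 90.7 + 18.55 = 419.9 lbmol/h.

420 lbmol/h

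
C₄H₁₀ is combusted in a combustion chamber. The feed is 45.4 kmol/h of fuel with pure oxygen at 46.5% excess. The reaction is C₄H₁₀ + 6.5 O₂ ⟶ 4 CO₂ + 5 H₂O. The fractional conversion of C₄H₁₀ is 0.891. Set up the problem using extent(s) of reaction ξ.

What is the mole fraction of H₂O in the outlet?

0.376

Stoichiometric O₂ = 6.5 × 45.4 = 295.1 kmol/h; O₂ fed = 295.1 × 1.465 = 432.3 kmol/h.
Fuel reacted = 0.891 × 45.4 → ξ = 40.45 kmol/h.
Outlet (n = n₀ + ν ξ):
  C₄H₁₀: 45.4 − 1(40.45) = 4.949
  O₂: 432.3 − 6.5(40.45) = 169.4
  CO₂: 0 + 4(40.45) = 161.8
  H₂O: 0 + 5(40.45) = 202.3
Total out = 538.4 kmol/h; y_H₂O = 202.3 / 538.4 = 0.3757.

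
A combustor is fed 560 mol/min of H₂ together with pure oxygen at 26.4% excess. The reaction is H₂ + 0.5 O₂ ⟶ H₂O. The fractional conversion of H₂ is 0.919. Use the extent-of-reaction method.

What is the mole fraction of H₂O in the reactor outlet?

0.784

Stoichiometric O₂ = 0.5 × 560 = 280 mol/min; O₂ fed = 280 × 1.264 = 353.9 mol/min.
Fuel reacted = 0.919 × 560 → ξ = 514.6 mol/min.
Outlet (n = n₀ + ν ξ):
  H₂: 560 − 1(514.6) = 45.36
  O₂: 353.9 − 0.5(514.6) = 96.6
  H₂O: 0 + 1(514.6) = 514.6
Total out = 656.6 mol/min; y_H₂O = 514.6 / 656.6 = 0.7838.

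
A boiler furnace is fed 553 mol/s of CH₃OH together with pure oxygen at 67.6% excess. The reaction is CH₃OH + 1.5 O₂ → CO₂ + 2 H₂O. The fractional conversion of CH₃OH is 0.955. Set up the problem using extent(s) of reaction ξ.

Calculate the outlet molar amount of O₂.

598 mol/s

Stoichiometric O₂ = 1.5 × 553 = 829.5 mol/s; O₂ fed = 829.5 × 1.676 = 1390 mol/s.
Fuel reacted = 0.955 × 553 → ξ = 528.1 mol/s.
Outlet (n = n₀ + ν ξ):
  CH₃OH: 553 − 1(528.1) = 24.88
  O₂: 1390 − 1.5(528.1) = 598.1
  CO₂: 0 + 1(528.1) = 528.1
  H₂O: 0 + 2(528.1) = 1056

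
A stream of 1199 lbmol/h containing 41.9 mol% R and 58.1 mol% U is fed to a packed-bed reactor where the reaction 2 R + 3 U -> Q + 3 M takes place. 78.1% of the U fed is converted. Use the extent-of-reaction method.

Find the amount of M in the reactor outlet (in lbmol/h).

U reacted = 0.781 × 696.6 = 544.1 lbmol/h; ν_U = −3, so ξ = 544.1/3 = 181.4 lbmol/h.
Outlet amounts (n = n₀ + ν ξ):
  R: 502.4 − 2(181.4) = 139.7
  U: 696.6 − 3(181.4) = 152.6
  Q: 0 + 1(181.4) = 181.4
  M: 0 + 3(181.4) = 544.1

544 lbmol/h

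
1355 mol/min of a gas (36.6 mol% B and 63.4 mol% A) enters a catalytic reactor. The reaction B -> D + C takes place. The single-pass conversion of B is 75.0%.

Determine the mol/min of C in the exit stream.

B reacted = 0.75 × 495.9 = 371.9 mol/min; ν_B = −1, so ξ = 371.9/1 = 371.9 mol/min.
Outlet amounts (n = n₀ + ν ξ):
  B: 495.9 − 1(371.9) = 124
  D: 0 + 1(371.9) = 371.9
  C: 0 + 1(371.9) = 371.9
  A: 859.1 (inert)

372 mol/min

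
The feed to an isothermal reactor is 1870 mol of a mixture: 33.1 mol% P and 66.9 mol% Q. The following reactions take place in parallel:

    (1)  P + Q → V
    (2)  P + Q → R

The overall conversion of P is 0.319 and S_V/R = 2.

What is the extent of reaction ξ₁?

Conversion of P: P consumed = 0.319 × 619 = 197.5 mol = 1ξ₁ + 1ξ₂.
Selectivity: 1ξ₁ / (1ξ₂) = 2 → ξ₁ = 2 ξ₂.
Substitute: (1·2 + 1) ξ₂ = 197.5 → ξ₂ = 65.82 mol, ξ₁ = 131.6 mol.
Outlet amounts (n = n₀ + Σ ν·ξ):
  P: 619 − 1(131.6) − 1(65.82) = 421.5
  Q: 1251 − 1(131.6) − 1(65.82) = 1054
  V: 0 + 1(131.6) = 131.6
  R: 0 + 1(65.82) = 65.82

ξ₁ = 132 mol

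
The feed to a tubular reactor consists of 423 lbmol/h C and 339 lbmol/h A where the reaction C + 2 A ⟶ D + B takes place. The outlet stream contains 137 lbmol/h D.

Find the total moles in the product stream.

For D: n = n₀ + 1ξ → 137 = 0 + 1ξ, giving ξ = 137 lbmol/h.
Outlet amounts (n = n₀ + ν ξ):
  C: 423 − 1(137) = 286
  A: 339 − 2(137) = 65
  D: 0 + 1(137) = 137
  B: 0 + 1(137) = 137
Total out = 286 + 65 + 137 + 137 = 625 lbmol/h.

625 lbmol/h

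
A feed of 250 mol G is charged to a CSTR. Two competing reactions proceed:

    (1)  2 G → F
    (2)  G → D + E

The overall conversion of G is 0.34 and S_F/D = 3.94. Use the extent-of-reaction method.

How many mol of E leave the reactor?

Conversion of G: G consumed = 0.34 × 250 = 85 mol = 2ξ₁ + 1ξ₂.
Selectivity: 1ξ₁ / (1ξ₂) = 3.94 → ξ₁ = 3.94 ξ₂.
Substitute: (2·3.94 + 1) ξ₂ = 85 → ξ₂ = 9.572 mol, ξ₁ = 37.71 mol.
Outlet amounts (n = n₀ + Σ ν·ξ):
  G: 250 − 2(37.71) − 1(9.572) = 165
  F: 0 + 1(37.71) = 37.71
  D: 0 + 1(9.572) = 9.572
  E: 0 + 1(9.572) = 9.572

9.57 mol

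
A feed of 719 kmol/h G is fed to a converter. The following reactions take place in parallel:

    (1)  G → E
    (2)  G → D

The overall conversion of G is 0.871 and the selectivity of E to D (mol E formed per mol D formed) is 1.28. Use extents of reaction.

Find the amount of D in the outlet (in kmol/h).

Conversion of G: G consumed = 0.871 × 719 = 626.2 kmol/h = 1ξ₁ + 1ξ₂.
Selectivity: 1ξ₁ / (1ξ₂) = 1.28 → ξ₁ = 1.28 ξ₂.
Substitute: (1·1.28 + 1) ξ₂ = 626.2 → ξ₂ = 274.7 kmol/h, ξ₁ = 351.6 kmol/h.
Outlet amounts (n = n₀ + Σ ν·ξ):
  G: 719 − 1(351.6) − 1(274.7) = 92.75
  E: 0 + 1(351.6) = 351.6
  D: 0 + 1(274.7) = 274.7

275 kmol/h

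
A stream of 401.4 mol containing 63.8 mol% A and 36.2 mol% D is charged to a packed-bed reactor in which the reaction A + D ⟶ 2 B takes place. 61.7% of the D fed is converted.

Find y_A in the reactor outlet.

0.415

D reacted = 0.617 × 145.3 = 89.65 mol; ν_D = −1, so ξ = 89.65/1 = 89.65 mol.
Outlet amounts (n = n₀ + ν ξ):
  A: 256.1 − 1(89.65) = 166.4
  D: 145.3 − 1(89.65) = 55.65
  B: 0 + 2(89.65) = 179.3
Total out = 401.4 mol; y_A = 166.4 / 401.4 = 0.4146.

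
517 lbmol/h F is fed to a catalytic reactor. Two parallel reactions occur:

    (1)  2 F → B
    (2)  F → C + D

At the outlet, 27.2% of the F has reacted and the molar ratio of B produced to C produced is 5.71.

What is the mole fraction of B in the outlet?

0.139

Conversion of F: F consumed = 0.272 × 517 = 140.6 lbmol/h = 2ξ₁ + 1ξ₂.
Selectivity: 1ξ₁ / (1ξ₂) = 5.71 → ξ₁ = 5.71 ξ₂.
Substitute: (2·5.71 + 1) ξ₂ = 140.6 → ξ₂ = 11.32 lbmol/h, ξ₁ = 64.65 lbmol/h.
Outlet amounts (n = n₀ + Σ ν·ξ):
  F: 517 − 2(64.65) − 1(11.32) = 376.4
  B: 0 + 1(64.65) = 64.65
  C: 0 + 1(11.32) = 11.32
  D: 0 + 1(11.32) = 11.32
Total out = 463.7 lbmol/h; y_B = 64.65 / 463.7 = 0.1394.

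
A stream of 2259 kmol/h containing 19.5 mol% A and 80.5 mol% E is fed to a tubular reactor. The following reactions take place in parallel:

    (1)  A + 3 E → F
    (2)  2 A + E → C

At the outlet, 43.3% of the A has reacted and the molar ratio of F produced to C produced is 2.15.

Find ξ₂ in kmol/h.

ξ₂ = 46 kmol/h

Conversion of A: A consumed = 0.433 × 440.5 = 190.7 kmol/h = 1ξ₁ + 2ξ₂.
Selectivity: 1ξ₁ / (1ξ₂) = 2.15 → ξ₁ = 2.15 ξ₂.
Substitute: (1·2.15 + 2) ξ₂ = 190.7 → ξ₂ = 45.96 kmol/h, ξ₁ = 98.82 kmol/h.
Outlet amounts (n = n₀ + Σ ν·ξ):
  A: 440.5 − 1(98.82) − 2(45.96) = 249.8
  E: 1818 − 3(98.82) − 1(45.96) = 1476
  F: 0 + 1(98.82) = 98.82
  C: 0 + 1(45.96) = 45.96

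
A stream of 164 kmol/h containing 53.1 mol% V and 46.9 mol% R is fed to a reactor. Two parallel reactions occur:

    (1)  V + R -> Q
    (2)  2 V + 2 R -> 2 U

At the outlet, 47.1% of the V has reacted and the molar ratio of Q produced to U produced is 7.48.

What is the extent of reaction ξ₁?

Conversion of V: V consumed = 0.471 × 87.08 = 41.02 kmol/h = 1ξ₁ + 2ξ₂.
Selectivity: 1ξ₁ / (2ξ₂) = 7.48 → ξ₁ = 14.96 ξ₂.
Substitute: (1·14.96 + 2) ξ₂ = 41.02 → ξ₂ = 2.418 kmol/h, ξ₁ = 36.18 kmol/h.
Outlet amounts (n = n₀ + Σ ν·ξ):
  V: 87.08 − 1(36.18) − 2(2.418) = 46.07
  R: 76.92 − 1(36.18) − 2(2.418) = 35.9
  Q: 0 + 1(36.18) = 36.18
  U: 0 + 2(2.418) = 4.837

ξ₁ = 36.2 kmol/h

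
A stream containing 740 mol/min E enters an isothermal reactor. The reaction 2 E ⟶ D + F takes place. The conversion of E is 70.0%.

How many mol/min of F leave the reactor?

259 mol/min

E reacted = 0.7 × 740 = 518 mol/min; ν_E = −2, so ξ = 518/2 = 259 mol/min.
Outlet amounts (n = n₀ + ν ξ):
  E: 740 − 2(259) = 222
  D: 0 + 1(259) = 259
  F: 0 + 1(259) = 259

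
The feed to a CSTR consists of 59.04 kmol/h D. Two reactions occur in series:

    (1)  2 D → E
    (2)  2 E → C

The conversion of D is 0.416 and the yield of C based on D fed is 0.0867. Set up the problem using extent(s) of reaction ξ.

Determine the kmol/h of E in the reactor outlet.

Conversion of D: D consumed = 2ξ₁ = 0.416 × 59.04 → ξ₁ = 12.28 kmol/h.
Yield of C: 1ξ₂ / 59.04 = 0.0867 → ξ₂ = 5.119 kmol/h.
Outlet amounts (n = n₀ + Σ ν·ξ):
  D: 59.04 − 2(12.28) = 34.48
  E: 0 + 1(12.28) − 2(5.119) = 2.043
  C: 0 + 1(5.119) = 5.119

2.04 kmol/h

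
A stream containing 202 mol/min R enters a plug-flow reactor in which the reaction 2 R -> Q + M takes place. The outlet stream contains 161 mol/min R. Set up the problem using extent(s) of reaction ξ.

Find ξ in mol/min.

For R: n = n₀ − 2ξ → 161 = 202 − 2ξ, giving ξ = 20.5 mol/min.
Outlet amounts (n = n₀ + ν ξ):
  R: 202 − 2(20.5) = 161
  Q: 0 + 1(20.5) = 20.5
  M: 0 + 1(20.5) = 20.5

ξ = 20.5 mol/min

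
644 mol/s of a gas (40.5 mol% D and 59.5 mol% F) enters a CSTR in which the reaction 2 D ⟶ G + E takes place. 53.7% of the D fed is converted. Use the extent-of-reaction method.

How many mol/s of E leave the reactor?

70 mol/s

D reacted = 0.537 × 260.8 = 140.1 mol/s; ν_D = −2, so ξ = 140.1/2 = 70.03 mol/s.
Outlet amounts (n = n₀ + ν ξ):
  D: 260.8 − 2(70.03) = 120.8
  G: 0 + 1(70.03) = 70.03
  E: 0 + 1(70.03) = 70.03
  F: 383.2 (inert)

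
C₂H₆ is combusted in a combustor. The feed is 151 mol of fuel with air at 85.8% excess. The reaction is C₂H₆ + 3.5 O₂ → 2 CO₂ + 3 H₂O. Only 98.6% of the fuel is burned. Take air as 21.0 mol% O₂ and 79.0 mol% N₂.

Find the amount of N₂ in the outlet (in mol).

3690 mol

Stoichiometric O₂ = 3.5 × 151 = 528.5 mol; O₂ fed = 528.5 × 1.858 = 982 mol.
N₂ fed = 982 × 79/21 = 3694 mol.
Fuel reacted = 0.986 × 151 → ξ = 148.9 mol.
Outlet (n = n₀ + ν ξ):
  C₂H₆: 151 − 1(148.9) = 2.114
  O₂: 982 − 3.5(148.9) = 460.9
  N₂: 3694 (inert)
  CO₂: 0 + 2(148.9) = 297.8
  H₂O: 0 + 3(148.9) = 446.7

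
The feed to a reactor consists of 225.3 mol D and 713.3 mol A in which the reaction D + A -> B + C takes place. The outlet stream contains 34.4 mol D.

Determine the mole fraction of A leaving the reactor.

0.557

For D: n = n₀ − 1ξ → 34.4 = 225.3 − 1ξ, giving ξ = 190.9 mol.
Outlet amounts (n = n₀ + ν ξ):
  D: 225.3 − 1(190.9) = 34.4
  A: 713.3 − 1(190.9) = 522.4
  B: 0 + 1(190.9) = 190.9
  C: 0 + 1(190.9) = 190.9
Total out = 938.6 mol; y_A = 522.4 / 938.6 = 0.5566.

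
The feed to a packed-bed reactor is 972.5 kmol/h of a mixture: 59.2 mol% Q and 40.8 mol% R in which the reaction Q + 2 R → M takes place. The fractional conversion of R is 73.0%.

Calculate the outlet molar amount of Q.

R reacted = 0.73 × 396.8 = 289.6 kmol/h; ν_R = −2, so ξ = 289.6/2 = 144.8 kmol/h.
Outlet amounts (n = n₀ + ν ξ):
  Q: 575.7 − 1(144.8) = 430.9
  R: 396.8 − 2(144.8) = 107.1
  M: 0 + 1(144.8) = 144.8

431 kmol/h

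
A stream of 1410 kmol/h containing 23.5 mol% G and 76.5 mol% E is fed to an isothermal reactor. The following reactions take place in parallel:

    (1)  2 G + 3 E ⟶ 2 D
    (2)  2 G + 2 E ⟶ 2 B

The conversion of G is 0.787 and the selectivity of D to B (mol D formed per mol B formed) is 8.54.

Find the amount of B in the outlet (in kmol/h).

27.3 kmol/h

Conversion of G: G consumed = 0.787 × 331.4 = 260.8 kmol/h = 2ξ₁ + 2ξ₂.
Selectivity: 2ξ₁ / (2ξ₂) = 8.54 → ξ₁ = 8.54 ξ₂.
Substitute: (2·8.54 + 2) ξ₂ = 260.8 → ξ₂ = 13.67 kmol/h, ξ₁ = 116.7 kmol/h.
Outlet amounts (n = n₀ + Σ ν·ξ):
  G: 331.4 − 2(116.7) − 2(13.67) = 70.58
  E: 1079 − 3(116.7) − 2(13.67) = 701.2
  D: 0 + 2(116.7) = 233.4
  B: 0 + 2(13.67) = 27.33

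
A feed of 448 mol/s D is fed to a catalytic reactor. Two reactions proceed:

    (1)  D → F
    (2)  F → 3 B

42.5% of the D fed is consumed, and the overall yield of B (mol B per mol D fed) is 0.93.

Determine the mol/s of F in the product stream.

51.5 mol/s

Conversion of D: D consumed = 1ξ₁ = 0.425 × 448 → ξ₁ = 190.4 mol/s.
Yield of B: 3ξ₂ / 448 = 0.93 → ξ₂ = 138.9 mol/s.
Outlet amounts (n = n₀ + Σ ν·ξ):
  D: 448 − 1(190.4) = 257.6
  F: 0 + 1(190.4) − 1(138.9) = 51.52
  B: 0 + 3(138.9) = 416.6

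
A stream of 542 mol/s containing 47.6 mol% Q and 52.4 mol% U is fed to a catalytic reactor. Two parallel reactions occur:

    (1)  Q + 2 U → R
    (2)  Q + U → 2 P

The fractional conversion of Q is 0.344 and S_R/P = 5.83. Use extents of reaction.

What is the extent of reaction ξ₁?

Conversion of Q: Q consumed = 0.344 × 258 = 88.75 mol/s = 1ξ₁ + 1ξ₂.
Selectivity: 1ξ₁ / (2ξ₂) = 5.83 → ξ₁ = 11.66 ξ₂.
Substitute: (1·11.66 + 1) ξ₂ = 88.75 → ξ₂ = 7.01 mol/s, ξ₁ = 81.74 mol/s.
Outlet amounts (n = n₀ + Σ ν·ξ):
  Q: 258 − 1(81.74) − 1(7.01) = 169.2
  U: 284 − 2(81.74) − 1(7.01) = 113.5
  R: 0 + 1(81.74) = 81.74
  P: 0 + 2(7.01) = 14.02

ξ₁ = 81.7 mol/s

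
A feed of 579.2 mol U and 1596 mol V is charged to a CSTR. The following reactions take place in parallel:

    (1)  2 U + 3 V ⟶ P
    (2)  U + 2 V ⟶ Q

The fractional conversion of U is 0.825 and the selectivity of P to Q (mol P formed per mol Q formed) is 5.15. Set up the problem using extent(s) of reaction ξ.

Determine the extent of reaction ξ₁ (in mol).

ξ₁ = 218 mol

Conversion of U: U consumed = 0.825 × 579.2 = 477.8 mol = 2ξ₁ + 1ξ₂.
Selectivity: 1ξ₁ / (1ξ₂) = 5.15 → ξ₁ = 5.15 ξ₂.
Substitute: (2·5.15 + 1) ξ₂ = 477.8 → ξ₂ = 42.29 mol, ξ₁ = 217.8 mol.
Outlet amounts (n = n₀ + Σ ν·ξ):
  U: 579.2 − 2(217.8) − 1(42.29) = 101.4
  V: 1596 − 3(217.8) − 2(42.29) = 858.1
  P: 0 + 1(217.8) = 217.8
  Q: 0 + 1(42.29) = 42.29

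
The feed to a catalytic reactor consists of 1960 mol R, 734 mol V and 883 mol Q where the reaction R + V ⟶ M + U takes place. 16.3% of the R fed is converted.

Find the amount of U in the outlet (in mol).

319 mol

R reacted = 0.163 × 1960 = 319.5 mol; ν_R = −1, so ξ = 319.5/1 = 319.5 mol.
Outlet amounts (n = n₀ + ν ξ):
  R: 1960 − 1(319.5) = 1641
  V: 734 − 1(319.5) = 414.5
  M: 0 + 1(319.5) = 319.5
  U: 0 + 1(319.5) = 319.5
  Q: 883 (inert)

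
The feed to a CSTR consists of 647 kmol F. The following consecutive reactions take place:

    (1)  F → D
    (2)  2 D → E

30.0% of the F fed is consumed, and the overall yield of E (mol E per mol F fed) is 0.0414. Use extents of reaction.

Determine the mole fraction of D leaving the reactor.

Conversion of F: F consumed = 1ξ₁ = 0.3 × 647 → ξ₁ = 194.1 kmol.
Yield of E: 1ξ₂ / 647 = 0.0414 → ξ₂ = 26.79 kmol.
Outlet amounts (n = n₀ + Σ ν·ξ):
  F: 647 − 1(194.1) = 452.9
  D: 0 + 1(194.1) − 2(26.79) = 140.5
  E: 0 + 1(26.79) = 26.79
Total out = 620.2 kmol; y_D = 140.5 / 620.2 = 0.2266.

0.227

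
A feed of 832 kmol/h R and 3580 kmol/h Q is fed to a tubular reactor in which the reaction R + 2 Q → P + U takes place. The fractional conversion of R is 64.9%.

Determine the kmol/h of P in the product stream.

540 kmol/h

R reacted = 0.649 × 832 = 540 kmol/h; ν_R = −1, so ξ = 540/1 = 540 kmol/h.
Outlet amounts (n = n₀ + ν ξ):
  R: 832 − 1(540) = 292
  Q: 3580 − 2(540) = 2500
  P: 0 + 1(540) = 540
  U: 0 + 1(540) = 540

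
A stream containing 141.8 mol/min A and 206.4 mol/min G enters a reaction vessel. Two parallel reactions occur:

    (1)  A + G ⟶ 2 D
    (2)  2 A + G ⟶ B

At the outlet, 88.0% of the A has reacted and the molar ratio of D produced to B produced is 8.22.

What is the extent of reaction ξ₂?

ξ₂ = 20.4 mol/min

Conversion of A: A consumed = 0.88 × 141.8 = 124.8 mol/min = 1ξ₁ + 2ξ₂.
Selectivity: 2ξ₁ / (1ξ₂) = 8.22 → ξ₁ = 4.11 ξ₂.
Substitute: (1·4.11 + 2) ξ₂ = 124.8 → ξ₂ = 20.42 mol/min, ξ₁ = 83.94 mol/min.
Outlet amounts (n = n₀ + Σ ν·ξ):
  A: 141.8 − 1(83.94) − 2(20.42) = 17.02
  G: 206.4 − 1(83.94) − 1(20.42) = 102
  D: 0 + 2(83.94) = 167.9
  B: 0 + 1(20.42) = 20.42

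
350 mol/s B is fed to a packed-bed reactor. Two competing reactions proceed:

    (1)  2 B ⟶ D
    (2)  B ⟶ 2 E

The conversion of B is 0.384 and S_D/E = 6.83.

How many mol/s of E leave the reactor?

9.49 mol/s

Conversion of B: B consumed = 0.384 × 350 = 134.4 mol/s = 2ξ₁ + 1ξ₂.
Selectivity: 1ξ₁ / (2ξ₂) = 6.83 → ξ₁ = 13.66 ξ₂.
Substitute: (2·13.66 + 1) ξ₂ = 134.4 → ξ₂ = 4.746 mol/s, ξ₁ = 64.83 mol/s.
Outlet amounts (n = n₀ + Σ ν·ξ):
  B: 350 − 2(64.83) − 1(4.746) = 215.6
  D: 0 + 1(64.83) = 64.83
  E: 0 + 2(4.746) = 9.492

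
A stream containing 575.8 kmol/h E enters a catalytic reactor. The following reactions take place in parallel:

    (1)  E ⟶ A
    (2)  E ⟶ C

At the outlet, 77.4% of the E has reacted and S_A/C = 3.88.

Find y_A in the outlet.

0.615

Conversion of E: E consumed = 0.774 × 575.8 = 445.7 kmol/h = 1ξ₁ + 1ξ₂.
Selectivity: 1ξ₁ / (1ξ₂) = 3.88 → ξ₁ = 3.88 ξ₂.
Substitute: (1·3.88 + 1) ξ₂ = 445.7 → ξ₂ = 91.33 kmol/h, ξ₁ = 354.3 kmol/h.
Outlet amounts (n = n₀ + Σ ν·ξ):
  E: 575.8 − 1(354.3) − 1(91.33) = 130.1
  A: 0 + 1(354.3) = 354.3
  C: 0 + 1(91.33) = 91.33
Total out = 575.8 kmol/h; y_A = 354.3 / 575.8 = 0.6154.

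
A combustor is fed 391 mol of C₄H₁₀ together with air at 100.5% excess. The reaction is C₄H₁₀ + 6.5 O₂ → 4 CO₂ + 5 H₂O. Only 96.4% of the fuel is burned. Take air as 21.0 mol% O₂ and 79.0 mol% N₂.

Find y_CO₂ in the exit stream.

Stoichiometric O₂ = 6.5 × 391 = 2542 mol; O₂ fed = 2542 × 2.005 = 5096 mol.
N₂ fed = 5096 × 79/21 = 19170 mol.
Fuel reacted = 0.964 × 391 → ξ = 376.9 mol.
Outlet (n = n₀ + ν ξ):
  C₄H₁₀: 391 − 1(376.9) = 14.08
  O₂: 5096 − 6.5(376.9) = 2646
  N₂: 19170 (inert)
  CO₂: 0 + 4(376.9) = 1508
  H₂O: 0 + 5(376.9) = 1885
Total out = 25220 mol; y_CO₂ = 1508 / 25220 = 0.05978.

0.0598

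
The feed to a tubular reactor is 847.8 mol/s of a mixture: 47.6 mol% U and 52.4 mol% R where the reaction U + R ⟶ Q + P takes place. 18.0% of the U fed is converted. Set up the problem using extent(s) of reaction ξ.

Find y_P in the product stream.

U reacted = 0.18 × 403.6 = 72.64 mol/s; ν_U = −1, so ξ = 72.64/1 = 72.64 mol/s.
Outlet amounts (n = n₀ + ν ξ):
  U: 403.6 − 1(72.64) = 330.9
  R: 444.2 − 1(72.64) = 371.6
  Q: 0 + 1(72.64) = 72.64
  P: 0 + 1(72.64) = 72.64
Total out = 847.8 mol/s; y_P = 72.64 / 847.8 = 0.08568.

0.0857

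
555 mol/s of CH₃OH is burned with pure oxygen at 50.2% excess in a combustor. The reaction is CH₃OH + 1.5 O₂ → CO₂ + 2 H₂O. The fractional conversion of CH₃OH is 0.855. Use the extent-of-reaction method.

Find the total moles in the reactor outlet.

Stoichiometric O₂ = 1.5 × 555 = 832.5 mol/s; O₂ fed = 832.5 × 1.502 = 1250 mol/s.
Fuel reacted = 0.855 × 555 → ξ = 474.5 mol/s.
Outlet (n = n₀ + ν ξ):
  CH₃OH: 555 − 1(474.5) = 80.48
  O₂: 1250 − 1.5(474.5) = 538.6
  CO₂: 0 + 1(474.5) = 474.5
  H₂O: 0 + 2(474.5) = 949
Total out = 80.48 + 538.6 + 474.5 + 949 = 2043 mol/s.

2040 mol/s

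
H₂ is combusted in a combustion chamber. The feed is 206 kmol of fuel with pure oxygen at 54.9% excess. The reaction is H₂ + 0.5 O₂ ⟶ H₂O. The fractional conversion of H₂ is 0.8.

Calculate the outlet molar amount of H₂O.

165 kmol

Stoichiometric O₂ = 0.5 × 206 = 103 kmol; O₂ fed = 103 × 1.549 = 159.5 kmol.
Fuel reacted = 0.8 × 206 → ξ = 164.8 kmol.
Outlet (n = n₀ + ν ξ):
  H₂: 206 − 1(164.8) = 41.2
  O₂: 159.5 − 0.5(164.8) = 77.15
  H₂O: 0 + 1(164.8) = 164.8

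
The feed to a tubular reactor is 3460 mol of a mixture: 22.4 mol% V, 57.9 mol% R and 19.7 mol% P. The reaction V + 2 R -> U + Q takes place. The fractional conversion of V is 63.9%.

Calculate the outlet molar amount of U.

495 mol

V reacted = 0.639 × 775 = 495.3 mol; ν_V = −1, so ξ = 495.3/1 = 495.3 mol.
Outlet amounts (n = n₀ + ν ξ):
  V: 775 − 1(495.3) = 279.8
  R: 2003 − 2(495.3) = 1013
  U: 0 + 1(495.3) = 495.3
  Q: 0 + 1(495.3) = 495.3
  P: 681.6 (inert)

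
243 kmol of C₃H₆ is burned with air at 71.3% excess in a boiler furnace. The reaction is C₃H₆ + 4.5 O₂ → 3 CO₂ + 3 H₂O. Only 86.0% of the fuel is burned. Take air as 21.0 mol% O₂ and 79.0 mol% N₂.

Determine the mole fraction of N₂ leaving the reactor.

0.76

Stoichiometric O₂ = 4.5 × 243 = 1094 kmol; O₂ fed = 1094 × 1.713 = 1873 kmol.
N₂ fed = 1873 × 79/21 = 7047 kmol.
Fuel reacted = 0.86 × 243 → ξ = 209 kmol.
Outlet (n = n₀ + ν ξ):
  C₃H₆: 243 − 1(209) = 34.02
  O₂: 1873 − 4.5(209) = 932.8
  N₂: 7047 (inert)
  CO₂: 0 + 3(209) = 626.9
  H₂O: 0 + 3(209) = 626.9
Total out = 9267 kmol; y_N₂ = 7047 / 9267 = 0.7604.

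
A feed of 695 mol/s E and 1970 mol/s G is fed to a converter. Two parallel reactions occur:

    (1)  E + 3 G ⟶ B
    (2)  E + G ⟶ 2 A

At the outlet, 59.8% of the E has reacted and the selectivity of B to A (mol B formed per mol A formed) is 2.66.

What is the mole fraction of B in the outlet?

0.217

Conversion of E: E consumed = 0.598 × 695 = 415.6 mol/s = 1ξ₁ + 1ξ₂.
Selectivity: 1ξ₁ / (2ξ₂) = 2.66 → ξ₁ = 5.32 ξ₂.
Substitute: (1·5.32 + 1) ξ₂ = 415.6 → ξ₂ = 65.76 mol/s, ξ₁ = 349.8 mol/s.
Outlet amounts (n = n₀ + Σ ν·ξ):
  E: 695 − 1(349.8) − 1(65.76) = 279.4
  G: 1970 − 3(349.8) − 1(65.76) = 854.7
  B: 0 + 1(349.8) = 349.8
  A: 0 + 2(65.76) = 131.5
Total out = 1615 mol/s; y_B = 349.8 / 1615 = 0.2166.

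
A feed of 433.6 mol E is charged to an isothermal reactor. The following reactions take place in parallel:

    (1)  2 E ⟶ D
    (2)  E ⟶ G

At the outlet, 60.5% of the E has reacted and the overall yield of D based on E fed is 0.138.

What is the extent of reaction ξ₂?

ξ₂ = 143 mol

Yield of D: 1ξ₁ / 433.6 = 0.138 → ξ₁ = 59.84 mol.
Conversion of E: 2ξ₁ + 1ξ₂ = 0.605 × 433.6 = 262.3 → ξ₂ = 142.7 mol.
Outlet amounts (n = n₀ + Σ ν·ξ):
  E: 433.6 − 2(59.84) − 1(142.7) = 171.3
  D: 0 + 1(59.84) = 59.84
  G: 0 + 1(142.7) = 142.7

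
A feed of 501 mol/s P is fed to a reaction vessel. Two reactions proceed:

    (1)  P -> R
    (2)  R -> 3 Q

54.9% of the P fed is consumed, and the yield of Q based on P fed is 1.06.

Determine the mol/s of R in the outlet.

Conversion of P: P consumed = 1ξ₁ = 0.549 × 501 → ξ₁ = 275 mol/s.
Yield of Q: 3ξ₂ / 501 = 1.06 → ξ₂ = 177 mol/s.
Outlet amounts (n = n₀ + Σ ν·ξ):
  P: 501 − 1(275) = 226
  R: 0 + 1(275) − 1(177) = 98.03
  Q: 0 + 3(177) = 531.1

98 mol/s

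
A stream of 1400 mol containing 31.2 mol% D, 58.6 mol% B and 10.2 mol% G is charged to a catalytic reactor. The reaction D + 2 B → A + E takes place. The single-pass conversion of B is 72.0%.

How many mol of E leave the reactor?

295 mol

B reacted = 0.72 × 820.4 = 590.7 mol; ν_B = −2, so ξ = 590.7/2 = 295.3 mol.
Outlet amounts (n = n₀ + ν ξ):
  D: 436.8 − 1(295.3) = 141.5
  B: 820.4 − 2(295.3) = 229.7
  A: 0 + 1(295.3) = 295.3
  E: 0 + 1(295.3) = 295.3
  G: 142.8 (inert)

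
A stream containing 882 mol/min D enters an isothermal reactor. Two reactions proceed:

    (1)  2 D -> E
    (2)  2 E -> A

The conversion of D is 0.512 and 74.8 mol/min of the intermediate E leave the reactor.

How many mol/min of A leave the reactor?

75.5 mol/min

Conversion of D: D consumed = 2ξ₁ = 0.512 × 882 → ξ₁ = 225.8 mol/min.
E balance: n_E = 0 + 1ξ₁ − 2ξ₂ = 74.8 → ξ₂ = (1·225.8 − 74.8)/2 = 75.5 mol/min.
Outlet amounts (n = n₀ + Σ ν·ξ):
  D: 882 − 2(225.8) = 430.4
  E: 0 + 1(225.8) − 2(75.5) = 74.8
  A: 0 + 1(75.5) = 75.5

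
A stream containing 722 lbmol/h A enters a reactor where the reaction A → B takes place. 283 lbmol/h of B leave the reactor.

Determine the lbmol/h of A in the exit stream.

439 lbmol/h

For B: n = n₀ + 1ξ → 283 = 0 + 1ξ, giving ξ = 283 lbmol/h.
Outlet amounts (n = n₀ + ν ξ):
  A: 722 − 1(283) = 439
  B: 0 + 1(283) = 283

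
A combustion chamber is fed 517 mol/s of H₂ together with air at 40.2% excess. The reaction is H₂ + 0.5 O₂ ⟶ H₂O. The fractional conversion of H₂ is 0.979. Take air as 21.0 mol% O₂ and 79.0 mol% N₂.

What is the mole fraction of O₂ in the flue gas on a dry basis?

Stoichiometric O₂ = 0.5 × 517 = 258.5 mol/s; O₂ fed = 258.5 × 1.402 = 362.4 mol/s.
N₂ fed = 362.4 × 79/21 = 1363 mol/s.
Fuel reacted = 0.979 × 517 → ξ = 506.1 mol/s.
Outlet (n = n₀ + ν ξ):
  H₂: 517 − 1(506.1) = 10.86
  O₂: 362.4 − 0.5(506.1) = 109.3
  N₂: 1363 (inert)
  H₂O: 0 + 1(506.1) = 506.1
Dry total = 1484 mol/s; y_O₂ (dry) = 109.3 / 1484 = 0.0737.

0.0737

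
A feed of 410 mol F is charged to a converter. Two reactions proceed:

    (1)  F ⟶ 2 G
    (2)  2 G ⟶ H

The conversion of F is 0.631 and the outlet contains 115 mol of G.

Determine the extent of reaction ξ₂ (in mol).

Conversion of F: F consumed = 1ξ₁ = 0.631 × 410 → ξ₁ = 258.7 mol.
G balance: n_G = 0 + 2ξ₁ − 2ξ₂ = 115 → ξ₂ = (2·258.7 − 115)/2 = 201.2 mol.
Outlet amounts (n = n₀ + Σ ν·ξ):
  F: 410 − 1(258.7) = 151.3
  G: 0 + 2(258.7) − 2(201.2) = 115
  H: 0 + 1(201.2) = 201.2

ξ₂ = 201 mol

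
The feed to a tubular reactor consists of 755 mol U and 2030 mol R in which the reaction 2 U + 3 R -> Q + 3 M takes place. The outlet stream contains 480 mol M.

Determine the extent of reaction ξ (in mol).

For M: n = n₀ + 3ξ → 480 = 0 + 3ξ, giving ξ = 160 mol.
Outlet amounts (n = n₀ + ν ξ):
  U: 755 − 2(160) = 435
  R: 2030 − 3(160) = 1550
  Q: 0 + 1(160) = 160
  M: 0 + 3(160) = 480

ξ = 160 mol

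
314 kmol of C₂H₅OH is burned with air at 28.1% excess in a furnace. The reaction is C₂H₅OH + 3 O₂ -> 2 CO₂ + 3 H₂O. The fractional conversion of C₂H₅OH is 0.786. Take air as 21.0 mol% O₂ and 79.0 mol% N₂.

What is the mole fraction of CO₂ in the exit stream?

0.0783

Stoichiometric O₂ = 3 × 314 = 942 kmol; O₂ fed = 942 × 1.281 = 1207 kmol.
N₂ fed = 1207 × 79/21 = 4539 kmol.
Fuel reacted = 0.786 × 314 → ξ = 246.8 kmol.
Outlet (n = n₀ + ν ξ):
  C₂H₅OH: 314 − 1(246.8) = 67.2
  O₂: 1207 − 3(246.8) = 466.3
  N₂: 4539 (inert)
  CO₂: 0 + 2(246.8) = 493.6
  H₂O: 0 + 3(246.8) = 740.4
Total out = 6307 kmol; y_CO₂ = 493.6 / 6307 = 0.07826.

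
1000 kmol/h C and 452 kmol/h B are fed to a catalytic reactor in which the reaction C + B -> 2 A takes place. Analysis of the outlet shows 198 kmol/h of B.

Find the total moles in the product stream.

1450 kmol/h

For B: n = n₀ − 1ξ → 198 = 452 − 1ξ, giving ξ = 254 kmol/h.
Outlet amounts (n = n₀ + ν ξ):
  C: 1000 − 1(254) = 746
  B: 452 − 1(254) = 198
  A: 0 + 2(254) = 508
Total out = 746 + 198 + 508 = 1452 kmol/h.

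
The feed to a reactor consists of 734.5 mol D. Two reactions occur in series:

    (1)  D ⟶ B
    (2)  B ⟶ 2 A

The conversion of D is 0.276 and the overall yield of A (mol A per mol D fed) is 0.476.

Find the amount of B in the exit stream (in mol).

27.9 mol

Conversion of D: D consumed = 1ξ₁ = 0.276 × 734.5 → ξ₁ = 202.7 mol.
Yield of A: 2ξ₂ / 734.5 = 0.476 → ξ₂ = 174.8 mol.
Outlet amounts (n = n₀ + Σ ν·ξ):
  D: 734.5 − 1(202.7) = 531.8
  B: 0 + 1(202.7) − 1(174.8) = 27.91
  A: 0 + 2(174.8) = 349.6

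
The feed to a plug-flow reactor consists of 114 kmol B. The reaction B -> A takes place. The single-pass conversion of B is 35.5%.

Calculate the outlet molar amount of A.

B reacted = 0.355 × 114 = 40.47 kmol; ν_B = −1, so ξ = 40.47/1 = 40.47 kmol.
Outlet amounts (n = n₀ + ν ξ):
  B: 114 − 1(40.47) = 73.53
  A: 0 + 1(40.47) = 40.47

40.5 kmol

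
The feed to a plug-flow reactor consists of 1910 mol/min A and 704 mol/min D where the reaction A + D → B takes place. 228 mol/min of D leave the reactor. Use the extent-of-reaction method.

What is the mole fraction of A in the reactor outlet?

0.671

For D: n = n₀ − 1ξ → 228 = 704 − 1ξ, giving ξ = 476 mol/min.
Outlet amounts (n = n₀ + ν ξ):
  A: 1910 − 1(476) = 1434
  D: 704 − 1(476) = 228
  B: 0 + 1(476) = 476
Total out = 2138 mol/min; y_A = 1434 / 2138 = 0.6707.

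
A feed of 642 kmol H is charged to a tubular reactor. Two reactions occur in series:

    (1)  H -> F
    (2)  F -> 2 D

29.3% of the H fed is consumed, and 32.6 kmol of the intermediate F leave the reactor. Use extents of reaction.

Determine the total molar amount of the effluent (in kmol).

Conversion of H: H consumed = 1ξ₁ = 0.293 × 642 → ξ₁ = 188.1 kmol.
F balance: n_F = 0 + 1ξ₁ − 1ξ₂ = 32.6 → ξ₂ = (1·188.1 − 32.6)/1 = 155.5 kmol.
Outlet amounts (n = n₀ + Σ ν·ξ):
  H: 642 − 1(188.1) = 453.9
  F: 0 + 1(188.1) − 1(155.5) = 32.6
  D: 0 + 2(155.5) = 311
Total out = 453.9 + 32.6 + 311 = 797.5 kmol.

798 kmol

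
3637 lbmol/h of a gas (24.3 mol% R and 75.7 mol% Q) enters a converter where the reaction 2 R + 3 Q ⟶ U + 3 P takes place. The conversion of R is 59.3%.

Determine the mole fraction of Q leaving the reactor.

R reacted = 0.593 × 883.8 = 524.1 lbmol/h; ν_R = −2, so ξ = 524.1/2 = 262 lbmol/h.
Outlet amounts (n = n₀ + ν ξ):
  R: 883.8 − 2(262) = 359.7
  Q: 2753 − 3(262) = 1967
  U: 0 + 1(262) = 262
  P: 0 + 3(262) = 786.1
Total out = 3375 lbmol/h; y_Q = 1967 / 3375 = 0.5828.

0.583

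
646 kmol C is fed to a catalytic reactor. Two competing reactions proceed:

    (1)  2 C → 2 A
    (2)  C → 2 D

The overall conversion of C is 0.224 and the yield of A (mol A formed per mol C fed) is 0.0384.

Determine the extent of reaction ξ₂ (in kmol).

ξ₂ = 120 kmol

Yield of A: 2ξ₁ / 646 = 0.0384 → ξ₁ = 12.4 kmol.
Conversion of C: 2ξ₁ + 1ξ₂ = 0.224 × 646 = 144.7 → ξ₂ = 119.9 kmol.
Outlet amounts (n = n₀ + Σ ν·ξ):
  C: 646 − 2(12.4) − 1(119.9) = 501.3
  A: 0 + 2(12.4) = 24.81
  D: 0 + 2(119.9) = 239.8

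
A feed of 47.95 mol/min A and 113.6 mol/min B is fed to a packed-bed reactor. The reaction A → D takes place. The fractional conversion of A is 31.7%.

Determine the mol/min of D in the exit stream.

15.2 mol/min

A reacted = 0.317 × 47.95 = 15.2 mol/min; ν_A = −1, so ξ = 15.2/1 = 15.2 mol/min.
Outlet amounts (n = n₀ + ν ξ):
  A: 47.95 − 1(15.2) = 32.75
  D: 0 + 1(15.2) = 15.2
  B: 113.6 (inert)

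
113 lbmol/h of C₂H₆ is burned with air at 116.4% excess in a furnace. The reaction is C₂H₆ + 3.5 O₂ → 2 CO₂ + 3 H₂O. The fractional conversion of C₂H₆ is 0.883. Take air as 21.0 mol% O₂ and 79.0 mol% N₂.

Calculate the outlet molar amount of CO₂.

Stoichiometric O₂ = 3.5 × 113 = 395.5 lbmol/h; O₂ fed = 395.5 × 2.164 = 855.9 lbmol/h.
N₂ fed = 855.9 × 79/21 = 3220 lbmol/h.
Fuel reacted = 0.883 × 113 → ξ = 99.78 lbmol/h.
Outlet (n = n₀ + ν ξ):
  C₂H₆: 113 − 1(99.78) = 13.22
  O₂: 855.9 − 3.5(99.78) = 506.6
  N₂: 3220 (inert)
  CO₂: 0 + 2(99.78) = 199.6
  H₂O: 0 + 3(99.78) = 299.3

200 lbmol/h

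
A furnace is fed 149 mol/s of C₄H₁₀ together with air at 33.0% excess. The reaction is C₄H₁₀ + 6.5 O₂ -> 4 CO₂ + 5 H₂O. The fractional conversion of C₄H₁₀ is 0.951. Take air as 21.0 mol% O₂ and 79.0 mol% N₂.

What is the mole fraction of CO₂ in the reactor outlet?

Stoichiometric O₂ = 6.5 × 149 = 968.5 mol/s; O₂ fed = 968.5 × 1.330 = 1288 mol/s.
N₂ fed = 1288 × 79/21 = 4846 mol/s.
Fuel reacted = 0.951 × 149 → ξ = 141.7 mol/s.
Outlet (n = n₀ + ν ξ):
  C₄H₁₀: 149 − 1(141.7) = 7.301
  O₂: 1288 − 6.5(141.7) = 367.1
  N₂: 4846 (inert)
  CO₂: 0 + 4(141.7) = 566.8
  H₂O: 0 + 5(141.7) = 708.5
Total out = 6495 mol/s; y_CO₂ = 566.8 / 6495 = 0.08726.

0.0873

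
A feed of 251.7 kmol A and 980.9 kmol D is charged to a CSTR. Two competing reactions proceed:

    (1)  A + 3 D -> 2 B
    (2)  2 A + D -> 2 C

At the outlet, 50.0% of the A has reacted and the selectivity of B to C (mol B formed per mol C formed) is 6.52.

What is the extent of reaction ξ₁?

Conversion of A: A consumed = 0.5 × 251.7 = 125.8 kmol = 1ξ₁ + 2ξ₂.
Selectivity: 2ξ₁ / (2ξ₂) = 6.52 → ξ₁ = 6.52 ξ₂.
Substitute: (1·6.52 + 2) ξ₂ = 125.8 → ξ₂ = 14.77 kmol, ξ₁ = 96.31 kmol.
Outlet amounts (n = n₀ + Σ ν·ξ):
  A: 251.7 − 1(96.31) − 2(14.77) = 125.8
  D: 980.9 − 3(96.31) − 1(14.77) = 677.2
  B: 0 + 2(96.31) = 192.6
  C: 0 + 2(14.77) = 29.54

ξ₁ = 96.3 kmol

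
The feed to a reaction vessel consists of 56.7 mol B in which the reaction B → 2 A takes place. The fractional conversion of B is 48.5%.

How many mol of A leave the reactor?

55 mol

B reacted = 0.485 × 56.7 = 27.5 mol; ν_B = −1, so ξ = 27.5/1 = 27.5 mol.
Outlet amounts (n = n₀ + ν ξ):
  B: 56.7 − 1(27.5) = 29.2
  A: 0 + 2(27.5) = 55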